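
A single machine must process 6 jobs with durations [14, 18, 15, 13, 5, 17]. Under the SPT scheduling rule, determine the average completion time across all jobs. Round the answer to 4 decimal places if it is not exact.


Sort jobs by processing time (SPT order): [5, 13, 14, 15, 17, 18]
Compute completion times sequentially:
  Job 1: processing = 5, completes at 5
  Job 2: processing = 13, completes at 18
  Job 3: processing = 14, completes at 32
  Job 4: processing = 15, completes at 47
  Job 5: processing = 17, completes at 64
  Job 6: processing = 18, completes at 82
Sum of completion times = 248
Average completion time = 248/6 = 41.3333

41.3333


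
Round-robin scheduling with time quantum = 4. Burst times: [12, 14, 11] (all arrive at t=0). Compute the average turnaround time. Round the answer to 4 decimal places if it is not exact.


Time quantum = 4
Execution trace:
  J1 runs 4 units, time = 4
  J2 runs 4 units, time = 8
  J3 runs 4 units, time = 12
  J1 runs 4 units, time = 16
  J2 runs 4 units, time = 20
  J3 runs 4 units, time = 24
  J1 runs 4 units, time = 28
  J2 runs 4 units, time = 32
  J3 runs 3 units, time = 35
  J2 runs 2 units, time = 37
Finish times: [28, 37, 35]
Average turnaround = 100/3 = 33.3333

33.3333


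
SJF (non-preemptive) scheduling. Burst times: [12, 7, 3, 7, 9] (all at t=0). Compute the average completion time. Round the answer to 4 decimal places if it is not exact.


SJF order (ascending): [3, 7, 7, 9, 12]
Completion times:
  Job 1: burst=3, C=3
  Job 2: burst=7, C=10
  Job 3: burst=7, C=17
  Job 4: burst=9, C=26
  Job 5: burst=12, C=38
Average completion = 94/5 = 18.8

18.8


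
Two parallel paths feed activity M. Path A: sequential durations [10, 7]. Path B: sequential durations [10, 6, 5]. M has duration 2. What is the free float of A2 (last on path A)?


ES(A2) = sum of predecessors on chain A = 10
EF(A2) = ES + duration = 10 + 7 = 17
Successor of A2 is M. ES(M) = max(sum(A), sum(B)) = max(17, 21) = 21
Free float = ES(successor) - EF(current) = 21 - 17 = 4

4


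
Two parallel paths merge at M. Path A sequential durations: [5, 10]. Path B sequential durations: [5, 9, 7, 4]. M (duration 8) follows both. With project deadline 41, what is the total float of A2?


Forward pass: ES(A2) = sum of predecessors on chain A = 5
EF = ES + duration = 5 + 10 = 15
Backward pass: LF(M) = deadline = 41; LS(M) = 41 - 8 = 33
LF(A2) = LS(M) - sum(successors on chain A) = 33 - 0 = 33
LS = LF - duration = 33 - 10 = 23
Total float = LS - ES = 23 - 5 = 18

18


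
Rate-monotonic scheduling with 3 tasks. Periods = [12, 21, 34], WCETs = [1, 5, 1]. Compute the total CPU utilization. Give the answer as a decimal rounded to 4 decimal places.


Compute individual utilizations (exact fractions):
  Task 1: C/T = 1/12 (approx. 0.0833)
  Task 2: C/T = 5/21 (approx. 0.2381)
  Task 3: C/T = 1/34 (approx. 0.0294)
Total utilization U = 1/12 + 5/21 + 1/34 = 167/476
Rounded to 4 decimal places: U = 0.3508
RM (Liu & Layland) bound for 3 tasks = 0.779763; compare with U = 167/476 (approx. 0.350840)
U <= bound, so schedulable by RM sufficient condition.

0.3508


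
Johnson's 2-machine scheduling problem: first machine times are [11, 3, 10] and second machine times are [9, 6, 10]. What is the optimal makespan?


Apply Johnson's rule:
  Group 1 (a <= b): [(2, 3, 6), (3, 10, 10)]
  Group 2 (a > b): [(1, 11, 9)]
Optimal job order: [2, 3, 1]
Schedule:
  Job 2: M1 done at 3, M2 done at 9
  Job 3: M1 done at 13, M2 done at 23
  Job 1: M1 done at 24, M2 done at 33
Makespan = 33

33


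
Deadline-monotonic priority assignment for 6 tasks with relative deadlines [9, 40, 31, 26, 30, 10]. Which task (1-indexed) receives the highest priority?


Sort tasks by relative deadline (ascending):
  Task 1: deadline = 9
  Task 6: deadline = 10
  Task 4: deadline = 26
  Task 5: deadline = 30
  Task 3: deadline = 31
  Task 2: deadline = 40
Priority order (highest first): [1, 6, 4, 5, 3, 2]
Highest priority task = 1

1


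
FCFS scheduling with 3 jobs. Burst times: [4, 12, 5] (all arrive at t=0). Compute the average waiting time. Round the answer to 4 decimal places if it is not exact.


FCFS order (as given): [4, 12, 5]
Waiting times:
  Job 1: wait = 0
  Job 2: wait = 4
  Job 3: wait = 16
Sum of waiting times = 20
Average waiting time = 20/3 = 6.6667

6.6667


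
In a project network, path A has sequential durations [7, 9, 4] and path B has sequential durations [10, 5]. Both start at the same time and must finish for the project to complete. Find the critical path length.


Path A total = 7 + 9 + 4 = 20
Path B total = 10 + 5 = 15
Critical path = longest path = max(20, 15) = 20

20


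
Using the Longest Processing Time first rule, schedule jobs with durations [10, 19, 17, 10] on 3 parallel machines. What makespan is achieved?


Sort jobs in decreasing order (LPT): [19, 17, 10, 10]
Assign each job to the least loaded machine:
  Machine 1: jobs [19], load = 19
  Machine 2: jobs [17], load = 17
  Machine 3: jobs [10, 10], load = 20
Makespan = max load = 20

20


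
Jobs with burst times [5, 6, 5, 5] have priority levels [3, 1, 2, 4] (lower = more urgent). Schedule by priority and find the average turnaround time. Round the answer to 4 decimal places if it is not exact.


Sort by priority (ascending = highest first):
Order: [(1, 6), (2, 5), (3, 5), (4, 5)]
Completion times:
  Priority 1, burst=6, C=6
  Priority 2, burst=5, C=11
  Priority 3, burst=5, C=16
  Priority 4, burst=5, C=21
Average turnaround = 54/4 = 13.5

13.5


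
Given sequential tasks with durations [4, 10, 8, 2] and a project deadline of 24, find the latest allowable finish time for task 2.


LF(activity 2) = deadline - sum of successor durations
Successors: activities 3 through 4 with durations [8, 2]
Sum of successor durations = 10
LF = 24 - 10 = 14

14


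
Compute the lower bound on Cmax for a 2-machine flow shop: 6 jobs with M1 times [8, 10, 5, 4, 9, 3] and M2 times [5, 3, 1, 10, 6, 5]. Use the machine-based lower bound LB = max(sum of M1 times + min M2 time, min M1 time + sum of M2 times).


LB1 = sum(M1 times) + min(M2 times) = 39 + 1 = 40
LB2 = min(M1 times) + sum(M2 times) = 3 + 30 = 33
Lower bound = max(LB1, LB2) = max(40, 33) = 40

40


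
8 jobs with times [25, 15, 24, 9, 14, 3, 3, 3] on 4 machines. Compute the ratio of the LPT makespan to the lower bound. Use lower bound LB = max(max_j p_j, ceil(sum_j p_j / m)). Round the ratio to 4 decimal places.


LPT order: [25, 24, 15, 14, 9, 3, 3, 3]
Machine loads after assignment: [25, 24, 24, 23]
LPT makespan = 25
Lower bound = max(max_job, ceil(total/4)) = max(25, 24) = 25
Ratio = 25 / 25 = 1.0

1.0


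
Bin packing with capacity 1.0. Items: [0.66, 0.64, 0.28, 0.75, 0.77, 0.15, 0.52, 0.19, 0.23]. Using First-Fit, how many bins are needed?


Place items sequentially using First-Fit:
  Item 0.66 -> new Bin 1
  Item 0.64 -> new Bin 2
  Item 0.28 -> Bin 1 (now 0.94)
  Item 0.75 -> new Bin 3
  Item 0.77 -> new Bin 4
  Item 0.15 -> Bin 2 (now 0.79)
  Item 0.52 -> new Bin 5
  Item 0.19 -> Bin 2 (now 0.98)
  Item 0.23 -> Bin 3 (now 0.98)
Total bins used = 5

5


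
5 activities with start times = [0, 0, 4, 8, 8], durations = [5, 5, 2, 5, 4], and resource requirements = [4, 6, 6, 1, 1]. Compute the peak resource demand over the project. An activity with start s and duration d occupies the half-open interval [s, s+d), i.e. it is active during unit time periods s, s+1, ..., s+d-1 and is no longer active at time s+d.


Each activity i is active on [start_i, start_i + duration_i).
Compute total resource usage per time slot:
  t=0: active resources = [4, 6], total = 10
  t=1: active resources = [4, 6], total = 10
  t=2: active resources = [4, 6], total = 10
  t=3: active resources = [4, 6], total = 10
  t=4: active resources = [4, 6, 6], total = 16
  t=5: active resources = [6], total = 6
  t=6: active resources = [], total = 0
  t=7: active resources = [], total = 0
  t=8: active resources = [1, 1], total = 2
  t=9: active resources = [1, 1], total = 2
  t=10: active resources = [1, 1], total = 2
  t=11: active resources = [1, 1], total = 2
  t=12: active resources = [1], total = 1
Peak resource demand = 16

16


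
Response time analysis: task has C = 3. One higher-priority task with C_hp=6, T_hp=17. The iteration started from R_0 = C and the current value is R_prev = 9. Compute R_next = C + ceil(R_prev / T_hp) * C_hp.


R_next = C + ceil(R_prev / T_hp) * C_hp
ceil(9 / 17) = ceil(0.5294) = 1
Interference = 1 * 6 = 6
R_next = 3 + 6 = 9
R_next = R_prev, so the iteration has converged (response time = 9).

9


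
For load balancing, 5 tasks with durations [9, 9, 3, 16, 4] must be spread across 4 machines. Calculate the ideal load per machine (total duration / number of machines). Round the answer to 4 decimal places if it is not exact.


Total processing time = 9 + 9 + 3 + 16 + 4 = 41
Number of machines = 4
Ideal balanced load = 41 / 4 = 10.25

10.25


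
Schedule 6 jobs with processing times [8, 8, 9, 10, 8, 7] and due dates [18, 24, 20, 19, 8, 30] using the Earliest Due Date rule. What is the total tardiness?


Sort by due date (EDD order): [(8, 8), (8, 18), (10, 19), (9, 20), (8, 24), (7, 30)]
Compute completion times and tardiness:
  Job 1: p=8, d=8, C=8, tardiness=max(0,8-8)=0
  Job 2: p=8, d=18, C=16, tardiness=max(0,16-18)=0
  Job 3: p=10, d=19, C=26, tardiness=max(0,26-19)=7
  Job 4: p=9, d=20, C=35, tardiness=max(0,35-20)=15
  Job 5: p=8, d=24, C=43, tardiness=max(0,43-24)=19
  Job 6: p=7, d=30, C=50, tardiness=max(0,50-30)=20
Total tardiness = 61

61


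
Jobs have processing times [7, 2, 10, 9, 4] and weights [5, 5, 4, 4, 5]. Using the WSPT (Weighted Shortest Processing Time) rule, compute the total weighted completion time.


Compute p/w ratios and sort ascending (WSPT): [(2, 5), (4, 5), (7, 5), (9, 4), (10, 4)]
Compute weighted completion times:
  Job (p=2,w=5): C=2, w*C=5*2=10
  Job (p=4,w=5): C=6, w*C=5*6=30
  Job (p=7,w=5): C=13, w*C=5*13=65
  Job (p=9,w=4): C=22, w*C=4*22=88
  Job (p=10,w=4): C=32, w*C=4*32=128
Total weighted completion time = 321

321


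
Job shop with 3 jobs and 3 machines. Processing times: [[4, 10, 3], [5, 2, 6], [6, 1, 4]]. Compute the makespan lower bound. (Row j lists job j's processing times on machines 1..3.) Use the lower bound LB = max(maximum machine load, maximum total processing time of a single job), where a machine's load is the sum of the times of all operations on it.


Machine loads:
  Machine 1: 4 + 5 + 6 = 15
  Machine 2: 10 + 2 + 1 = 13
  Machine 3: 3 + 6 + 4 = 13
Max machine load = 15
Job totals:
  Job 1: 17
  Job 2: 13
  Job 3: 11
Max job total = 17
Lower bound = max(15, 17) = 17

17


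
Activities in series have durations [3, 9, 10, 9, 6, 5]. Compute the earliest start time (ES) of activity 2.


Activity 2 starts after activities 1 through 1 complete.
Predecessor durations: [3]
ES = 3 = 3

3


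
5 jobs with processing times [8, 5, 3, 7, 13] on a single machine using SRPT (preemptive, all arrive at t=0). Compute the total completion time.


Since all jobs arrive at t=0, SRPT equals SPT ordering.
SPT order: [3, 5, 7, 8, 13]
Completion times:
  Job 1: p=3, C=3
  Job 2: p=5, C=8
  Job 3: p=7, C=15
  Job 4: p=8, C=23
  Job 5: p=13, C=36
Total completion time = 3 + 8 + 15 + 23 + 36 = 85

85


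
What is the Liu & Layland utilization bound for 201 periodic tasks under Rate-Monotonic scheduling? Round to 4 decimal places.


Compute 2^(1/201) = 1.0034544463
Subtract 1: 1.0034544463 - 1 = 0.0034544463
Multiply by n: 201 * 0.0034544463 = 0.6943437063
Round to 4 dp: 0.6943

0.6943


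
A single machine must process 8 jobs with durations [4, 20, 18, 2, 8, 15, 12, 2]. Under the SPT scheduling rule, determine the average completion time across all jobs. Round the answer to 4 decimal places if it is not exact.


Sort jobs by processing time (SPT order): [2, 2, 4, 8, 12, 15, 18, 20]
Compute completion times sequentially:
  Job 1: processing = 2, completes at 2
  Job 2: processing = 2, completes at 4
  Job 3: processing = 4, completes at 8
  Job 4: processing = 8, completes at 16
  Job 5: processing = 12, completes at 28
  Job 6: processing = 15, completes at 43
  Job 7: processing = 18, completes at 61
  Job 8: processing = 20, completes at 81
Sum of completion times = 243
Average completion time = 243/8 = 30.375

30.375


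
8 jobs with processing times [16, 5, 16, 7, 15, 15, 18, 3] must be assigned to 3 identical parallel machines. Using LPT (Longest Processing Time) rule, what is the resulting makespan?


Sort jobs in decreasing order (LPT): [18, 16, 16, 15, 15, 7, 5, 3]
Assign each job to the least loaded machine:
  Machine 1: jobs [18, 7, 5, 3], load = 33
  Machine 2: jobs [16, 15], load = 31
  Machine 3: jobs [16, 15], load = 31
Makespan = max load = 33

33


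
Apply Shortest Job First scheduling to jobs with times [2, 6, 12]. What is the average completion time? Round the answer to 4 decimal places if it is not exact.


SJF order (ascending): [2, 6, 12]
Completion times:
  Job 1: burst=2, C=2
  Job 2: burst=6, C=8
  Job 3: burst=12, C=20
Average completion = 30/3 = 10.0

10.0


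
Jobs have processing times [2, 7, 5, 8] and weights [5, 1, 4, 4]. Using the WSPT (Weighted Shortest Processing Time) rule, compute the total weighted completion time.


Compute p/w ratios and sort ascending (WSPT): [(2, 5), (5, 4), (8, 4), (7, 1)]
Compute weighted completion times:
  Job (p=2,w=5): C=2, w*C=5*2=10
  Job (p=5,w=4): C=7, w*C=4*7=28
  Job (p=8,w=4): C=15, w*C=4*15=60
  Job (p=7,w=1): C=22, w*C=1*22=22
Total weighted completion time = 120

120


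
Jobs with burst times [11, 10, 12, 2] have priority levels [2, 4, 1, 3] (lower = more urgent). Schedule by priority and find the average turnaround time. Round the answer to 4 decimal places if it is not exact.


Sort by priority (ascending = highest first):
Order: [(1, 12), (2, 11), (3, 2), (4, 10)]
Completion times:
  Priority 1, burst=12, C=12
  Priority 2, burst=11, C=23
  Priority 3, burst=2, C=25
  Priority 4, burst=10, C=35
Average turnaround = 95/4 = 23.75

23.75


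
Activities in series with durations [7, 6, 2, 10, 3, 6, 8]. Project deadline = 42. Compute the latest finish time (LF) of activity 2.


LF(activity 2) = deadline - sum of successor durations
Successors: activities 3 through 7 with durations [2, 10, 3, 6, 8]
Sum of successor durations = 29
LF = 42 - 29 = 13

13


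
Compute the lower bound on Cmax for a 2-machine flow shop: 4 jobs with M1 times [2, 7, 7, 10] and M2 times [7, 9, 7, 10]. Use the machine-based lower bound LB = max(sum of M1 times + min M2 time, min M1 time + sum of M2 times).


LB1 = sum(M1 times) + min(M2 times) = 26 + 7 = 33
LB2 = min(M1 times) + sum(M2 times) = 2 + 33 = 35
Lower bound = max(LB1, LB2) = max(33, 35) = 35

35


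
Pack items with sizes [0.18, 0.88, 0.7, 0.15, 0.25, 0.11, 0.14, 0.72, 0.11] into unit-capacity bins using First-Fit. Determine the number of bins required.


Place items sequentially using First-Fit:
  Item 0.18 -> new Bin 1
  Item 0.88 -> new Bin 2
  Item 0.7 -> Bin 1 (now 0.88)
  Item 0.15 -> new Bin 3
  Item 0.25 -> Bin 3 (now 0.4)
  Item 0.11 -> Bin 1 (now 0.99)
  Item 0.14 -> Bin 3 (now 0.54)
  Item 0.72 -> new Bin 4
  Item 0.11 -> Bin 2 (now 0.99)
Total bins used = 4

4


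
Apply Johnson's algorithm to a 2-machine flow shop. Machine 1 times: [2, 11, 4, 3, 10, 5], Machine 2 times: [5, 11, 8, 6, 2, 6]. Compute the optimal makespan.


Apply Johnson's rule:
  Group 1 (a <= b): [(1, 2, 5), (4, 3, 6), (3, 4, 8), (6, 5, 6), (2, 11, 11)]
  Group 2 (a > b): [(5, 10, 2)]
Optimal job order: [1, 4, 3, 6, 2, 5]
Schedule:
  Job 1: M1 done at 2, M2 done at 7
  Job 4: M1 done at 5, M2 done at 13
  Job 3: M1 done at 9, M2 done at 21
  Job 6: M1 done at 14, M2 done at 27
  Job 2: M1 done at 25, M2 done at 38
  Job 5: M1 done at 35, M2 done at 40
Makespan = 40

40


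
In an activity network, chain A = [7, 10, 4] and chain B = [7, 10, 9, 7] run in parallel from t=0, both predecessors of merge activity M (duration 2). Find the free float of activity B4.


ES(B4) = sum of predecessors on chain B = 26
EF(B4) = ES + duration = 26 + 7 = 33
Successor of B4 is M. ES(M) = max(sum(A), sum(B)) = max(21, 33) = 33
Free float = ES(successor) - EF(current) = 33 - 33 = 0

0


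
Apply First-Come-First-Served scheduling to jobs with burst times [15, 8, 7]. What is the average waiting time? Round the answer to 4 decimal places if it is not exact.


FCFS order (as given): [15, 8, 7]
Waiting times:
  Job 1: wait = 0
  Job 2: wait = 15
  Job 3: wait = 23
Sum of waiting times = 38
Average waiting time = 38/3 = 12.6667

12.6667


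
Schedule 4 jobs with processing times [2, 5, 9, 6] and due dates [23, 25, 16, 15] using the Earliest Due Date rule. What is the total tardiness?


Sort by due date (EDD order): [(6, 15), (9, 16), (2, 23), (5, 25)]
Compute completion times and tardiness:
  Job 1: p=6, d=15, C=6, tardiness=max(0,6-15)=0
  Job 2: p=9, d=16, C=15, tardiness=max(0,15-16)=0
  Job 3: p=2, d=23, C=17, tardiness=max(0,17-23)=0
  Job 4: p=5, d=25, C=22, tardiness=max(0,22-25)=0
Total tardiness = 0

0


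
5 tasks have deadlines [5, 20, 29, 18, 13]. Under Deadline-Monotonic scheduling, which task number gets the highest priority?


Sort tasks by relative deadline (ascending):
  Task 1: deadline = 5
  Task 5: deadline = 13
  Task 4: deadline = 18
  Task 2: deadline = 20
  Task 3: deadline = 29
Priority order (highest first): [1, 5, 4, 2, 3]
Highest priority task = 1

1


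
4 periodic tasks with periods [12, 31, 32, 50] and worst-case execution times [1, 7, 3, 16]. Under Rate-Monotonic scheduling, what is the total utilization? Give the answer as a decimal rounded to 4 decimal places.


Compute individual utilizations (exact fractions):
  Task 1: C/T = 1/12 (approx. 0.0833)
  Task 2: C/T = 7/31 (approx. 0.2258)
  Task 3: C/T = 3/32 (approx. 0.0938)
  Task 4: C/T = 16/50 = 8/25 (approx. 0.32)
Total utilization U = 1/12 + 7/31 + 3/32 + 8/25 = 53783/74400
Rounded to 4 decimal places: U = 0.7229
RM (Liu & Layland) bound for 4 tasks = 0.756828; compare with U = 53783/74400 (approx. 0.722890)
U <= bound, so schedulable by RM sufficient condition.

0.7229


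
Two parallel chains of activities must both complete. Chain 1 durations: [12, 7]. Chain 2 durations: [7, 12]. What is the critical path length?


Path A total = 12 + 7 = 19
Path B total = 7 + 12 = 19
Critical path = longest path = max(19, 19) = 19

19


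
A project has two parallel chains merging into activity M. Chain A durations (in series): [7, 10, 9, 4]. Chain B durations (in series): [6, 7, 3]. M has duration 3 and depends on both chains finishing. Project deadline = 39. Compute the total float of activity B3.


Forward pass: ES(B3) = sum of predecessors on chain B = 13
EF = ES + duration = 13 + 3 = 16
Backward pass: LF(M) = deadline = 39; LS(M) = 39 - 3 = 36
LF(B3) = LS(M) - sum(successors on chain B) = 36 - 0 = 36
LS = LF - duration = 36 - 3 = 33
Total float = LS - ES = 33 - 13 = 20

20


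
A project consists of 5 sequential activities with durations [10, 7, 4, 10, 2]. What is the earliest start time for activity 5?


Activity 5 starts after activities 1 through 4 complete.
Predecessor durations: [10, 7, 4, 10]
ES = 10 + 7 + 4 + 10 = 31

31


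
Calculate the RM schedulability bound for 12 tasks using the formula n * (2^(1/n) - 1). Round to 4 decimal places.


Compute 2^(1/12) = 1.0594630944
Subtract 1: 1.0594630944 - 1 = 0.0594630944
Multiply by n: 12 * 0.0594630944 = 0.7135571328
Round to 4 dp: 0.7136

0.7136


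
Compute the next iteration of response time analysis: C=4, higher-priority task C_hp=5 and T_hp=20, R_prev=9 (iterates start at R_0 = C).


R_next = C + ceil(R_prev / T_hp) * C_hp
ceil(9 / 20) = ceil(0.45) = 1
Interference = 1 * 5 = 5
R_next = 4 + 5 = 9
R_next = R_prev, so the iteration has converged (response time = 9).

9


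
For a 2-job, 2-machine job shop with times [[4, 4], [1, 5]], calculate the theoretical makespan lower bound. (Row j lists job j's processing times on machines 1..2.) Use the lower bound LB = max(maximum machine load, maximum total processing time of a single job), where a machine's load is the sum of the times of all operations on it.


Machine loads:
  Machine 1: 4 + 1 = 5
  Machine 2: 4 + 5 = 9
Max machine load = 9
Job totals:
  Job 1: 8
  Job 2: 6
Max job total = 8
Lower bound = max(9, 8) = 9

9


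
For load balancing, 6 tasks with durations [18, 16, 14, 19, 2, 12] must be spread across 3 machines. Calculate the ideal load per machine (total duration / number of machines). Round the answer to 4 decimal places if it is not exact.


Total processing time = 18 + 16 + 14 + 19 + 2 + 12 = 81
Number of machines = 3
Ideal balanced load = 81 / 3 = 27.0

27.0


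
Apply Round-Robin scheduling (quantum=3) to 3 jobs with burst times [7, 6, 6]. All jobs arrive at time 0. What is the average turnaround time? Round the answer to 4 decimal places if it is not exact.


Time quantum = 3
Execution trace:
  J1 runs 3 units, time = 3
  J2 runs 3 units, time = 6
  J3 runs 3 units, time = 9
  J1 runs 3 units, time = 12
  J2 runs 3 units, time = 15
  J3 runs 3 units, time = 18
  J1 runs 1 units, time = 19
Finish times: [19, 15, 18]
Average turnaround = 52/3 = 17.3333

17.3333


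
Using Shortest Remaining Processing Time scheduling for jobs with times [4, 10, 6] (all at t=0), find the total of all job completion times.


Since all jobs arrive at t=0, SRPT equals SPT ordering.
SPT order: [4, 6, 10]
Completion times:
  Job 1: p=4, C=4
  Job 2: p=6, C=10
  Job 3: p=10, C=20
Total completion time = 4 + 10 + 20 = 34

34


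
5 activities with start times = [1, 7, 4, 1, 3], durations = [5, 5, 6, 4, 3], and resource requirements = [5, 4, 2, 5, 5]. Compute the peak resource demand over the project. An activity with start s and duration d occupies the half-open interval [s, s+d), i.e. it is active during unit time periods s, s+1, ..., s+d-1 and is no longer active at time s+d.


Each activity i is active on [start_i, start_i + duration_i).
Compute total resource usage per time slot:
  t=0: active resources = [], total = 0
  t=1: active resources = [5, 5], total = 10
  t=2: active resources = [5, 5], total = 10
  t=3: active resources = [5, 5, 5], total = 15
  t=4: active resources = [5, 2, 5, 5], total = 17
  t=5: active resources = [5, 2, 5], total = 12
  t=6: active resources = [2], total = 2
  t=7: active resources = [4, 2], total = 6
  t=8: active resources = [4, 2], total = 6
  t=9: active resources = [4, 2], total = 6
  t=10: active resources = [4], total = 4
  t=11: active resources = [4], total = 4
Peak resource demand = 17

17


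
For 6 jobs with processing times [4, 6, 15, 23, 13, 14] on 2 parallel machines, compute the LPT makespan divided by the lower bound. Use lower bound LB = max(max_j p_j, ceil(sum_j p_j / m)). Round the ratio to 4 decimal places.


LPT order: [23, 15, 14, 13, 6, 4]
Machine loads after assignment: [36, 39]
LPT makespan = 39
Lower bound = max(max_job, ceil(total/2)) = max(23, 38) = 38
Ratio = 39 / 38 = 1.0263

1.0263


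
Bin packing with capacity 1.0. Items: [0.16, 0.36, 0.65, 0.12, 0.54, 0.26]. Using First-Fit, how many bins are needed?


Place items sequentially using First-Fit:
  Item 0.16 -> new Bin 1
  Item 0.36 -> Bin 1 (now 0.52)
  Item 0.65 -> new Bin 2
  Item 0.12 -> Bin 1 (now 0.64)
  Item 0.54 -> new Bin 3
  Item 0.26 -> Bin 1 (now 0.9)
Total bins used = 3

3


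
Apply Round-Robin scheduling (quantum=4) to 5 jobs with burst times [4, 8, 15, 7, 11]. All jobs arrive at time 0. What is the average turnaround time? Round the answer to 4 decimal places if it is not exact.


Time quantum = 4
Execution trace:
  J1 runs 4 units, time = 4
  J2 runs 4 units, time = 8
  J3 runs 4 units, time = 12
  J4 runs 4 units, time = 16
  J5 runs 4 units, time = 20
  J2 runs 4 units, time = 24
  J3 runs 4 units, time = 28
  J4 runs 3 units, time = 31
  J5 runs 4 units, time = 35
  J3 runs 4 units, time = 39
  J5 runs 3 units, time = 42
  J3 runs 3 units, time = 45
Finish times: [4, 24, 45, 31, 42]
Average turnaround = 146/5 = 29.2

29.2


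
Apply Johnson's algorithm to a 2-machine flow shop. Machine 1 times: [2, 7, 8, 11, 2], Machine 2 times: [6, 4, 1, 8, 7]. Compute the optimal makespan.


Apply Johnson's rule:
  Group 1 (a <= b): [(1, 2, 6), (5, 2, 7)]
  Group 2 (a > b): [(4, 11, 8), (2, 7, 4), (3, 8, 1)]
Optimal job order: [1, 5, 4, 2, 3]
Schedule:
  Job 1: M1 done at 2, M2 done at 8
  Job 5: M1 done at 4, M2 done at 15
  Job 4: M1 done at 15, M2 done at 23
  Job 2: M1 done at 22, M2 done at 27
  Job 3: M1 done at 30, M2 done at 31
Makespan = 31

31


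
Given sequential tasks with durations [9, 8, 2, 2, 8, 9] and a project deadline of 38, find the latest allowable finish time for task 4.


LF(activity 4) = deadline - sum of successor durations
Successors: activities 5 through 6 with durations [8, 9]
Sum of successor durations = 17
LF = 38 - 17 = 21

21


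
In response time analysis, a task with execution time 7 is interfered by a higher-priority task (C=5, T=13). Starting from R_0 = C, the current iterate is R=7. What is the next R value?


R_next = C + ceil(R_prev / T_hp) * C_hp
ceil(7 / 13) = ceil(0.5385) = 1
Interference = 1 * 5 = 5
R_next = 7 + 5 = 12

12


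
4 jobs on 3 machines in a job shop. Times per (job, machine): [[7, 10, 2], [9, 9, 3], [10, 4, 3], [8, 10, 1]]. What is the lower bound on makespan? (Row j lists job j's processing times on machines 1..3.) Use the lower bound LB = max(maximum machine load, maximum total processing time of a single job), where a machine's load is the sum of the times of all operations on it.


Machine loads:
  Machine 1: 7 + 9 + 10 + 8 = 34
  Machine 2: 10 + 9 + 4 + 10 = 33
  Machine 3: 2 + 3 + 3 + 1 = 9
Max machine load = 34
Job totals:
  Job 1: 19
  Job 2: 21
  Job 3: 17
  Job 4: 19
Max job total = 21
Lower bound = max(34, 21) = 34

34


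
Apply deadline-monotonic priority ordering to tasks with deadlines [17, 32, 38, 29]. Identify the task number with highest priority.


Sort tasks by relative deadline (ascending):
  Task 1: deadline = 17
  Task 4: deadline = 29
  Task 2: deadline = 32
  Task 3: deadline = 38
Priority order (highest first): [1, 4, 2, 3]
Highest priority task = 1

1


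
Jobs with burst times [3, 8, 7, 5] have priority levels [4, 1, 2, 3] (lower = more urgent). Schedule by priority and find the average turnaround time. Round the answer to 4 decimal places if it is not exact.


Sort by priority (ascending = highest first):
Order: [(1, 8), (2, 7), (3, 5), (4, 3)]
Completion times:
  Priority 1, burst=8, C=8
  Priority 2, burst=7, C=15
  Priority 3, burst=5, C=20
  Priority 4, burst=3, C=23
Average turnaround = 66/4 = 16.5

16.5


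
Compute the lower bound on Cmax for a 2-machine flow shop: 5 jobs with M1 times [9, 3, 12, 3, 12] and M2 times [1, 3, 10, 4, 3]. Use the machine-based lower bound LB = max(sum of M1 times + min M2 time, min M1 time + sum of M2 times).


LB1 = sum(M1 times) + min(M2 times) = 39 + 1 = 40
LB2 = min(M1 times) + sum(M2 times) = 3 + 21 = 24
Lower bound = max(LB1, LB2) = max(40, 24) = 40

40


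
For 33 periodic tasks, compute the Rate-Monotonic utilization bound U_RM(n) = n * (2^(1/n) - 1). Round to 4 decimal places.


Compute 2^(1/33) = 1.0212266063
Subtract 1: 1.0212266063 - 1 = 0.0212266063
Multiply by n: 33 * 0.0212266063 = 0.7004780079
Round to 4 dp: 0.7005

0.7005


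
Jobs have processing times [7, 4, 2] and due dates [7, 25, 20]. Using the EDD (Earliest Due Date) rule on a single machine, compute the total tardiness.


Sort by due date (EDD order): [(7, 7), (2, 20), (4, 25)]
Compute completion times and tardiness:
  Job 1: p=7, d=7, C=7, tardiness=max(0,7-7)=0
  Job 2: p=2, d=20, C=9, tardiness=max(0,9-20)=0
  Job 3: p=4, d=25, C=13, tardiness=max(0,13-25)=0
Total tardiness = 0

0


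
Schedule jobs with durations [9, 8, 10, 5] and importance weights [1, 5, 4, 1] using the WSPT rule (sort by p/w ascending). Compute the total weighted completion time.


Compute p/w ratios and sort ascending (WSPT): [(8, 5), (10, 4), (5, 1), (9, 1)]
Compute weighted completion times:
  Job (p=8,w=5): C=8, w*C=5*8=40
  Job (p=10,w=4): C=18, w*C=4*18=72
  Job (p=5,w=1): C=23, w*C=1*23=23
  Job (p=9,w=1): C=32, w*C=1*32=32
Total weighted completion time = 167

167


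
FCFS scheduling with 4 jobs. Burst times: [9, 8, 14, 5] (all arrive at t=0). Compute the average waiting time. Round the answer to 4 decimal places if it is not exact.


FCFS order (as given): [9, 8, 14, 5]
Waiting times:
  Job 1: wait = 0
  Job 2: wait = 9
  Job 3: wait = 17
  Job 4: wait = 31
Sum of waiting times = 57
Average waiting time = 57/4 = 14.25

14.25


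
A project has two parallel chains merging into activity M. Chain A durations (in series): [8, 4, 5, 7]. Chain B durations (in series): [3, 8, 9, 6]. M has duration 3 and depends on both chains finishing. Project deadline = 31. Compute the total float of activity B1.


Forward pass: ES(B1) = sum of predecessors on chain B = 0
EF = ES + duration = 0 + 3 = 3
Backward pass: LF(M) = deadline = 31; LS(M) = 31 - 3 = 28
LF(B1) = LS(M) - sum(successors on chain B) = 28 - 23 = 5
LS = LF - duration = 5 - 3 = 2
Total float = LS - ES = 2 - 0 = 2

2


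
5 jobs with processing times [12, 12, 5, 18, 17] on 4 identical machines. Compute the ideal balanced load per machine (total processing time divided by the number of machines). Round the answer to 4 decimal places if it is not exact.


Total processing time = 12 + 12 + 5 + 18 + 17 = 64
Number of machines = 4
Ideal balanced load = 64 / 4 = 16.0

16.0


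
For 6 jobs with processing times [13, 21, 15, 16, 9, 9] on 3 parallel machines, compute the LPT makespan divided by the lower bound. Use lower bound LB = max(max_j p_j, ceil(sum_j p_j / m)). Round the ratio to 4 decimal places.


LPT order: [21, 16, 15, 13, 9, 9]
Machine loads after assignment: [30, 25, 28]
LPT makespan = 30
Lower bound = max(max_job, ceil(total/3)) = max(21, 28) = 28
Ratio = 30 / 28 = 1.0714

1.0714


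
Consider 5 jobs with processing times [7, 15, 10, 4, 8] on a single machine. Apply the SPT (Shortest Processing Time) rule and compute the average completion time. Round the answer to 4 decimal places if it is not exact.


Sort jobs by processing time (SPT order): [4, 7, 8, 10, 15]
Compute completion times sequentially:
  Job 1: processing = 4, completes at 4
  Job 2: processing = 7, completes at 11
  Job 3: processing = 8, completes at 19
  Job 4: processing = 10, completes at 29
  Job 5: processing = 15, completes at 44
Sum of completion times = 107
Average completion time = 107/5 = 21.4

21.4


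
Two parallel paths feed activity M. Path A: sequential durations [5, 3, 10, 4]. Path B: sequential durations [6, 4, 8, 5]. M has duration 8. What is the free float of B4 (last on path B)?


ES(B4) = sum of predecessors on chain B = 18
EF(B4) = ES + duration = 18 + 5 = 23
Successor of B4 is M. ES(M) = max(sum(A), sum(B)) = max(22, 23) = 23
Free float = ES(successor) - EF(current) = 23 - 23 = 0

0


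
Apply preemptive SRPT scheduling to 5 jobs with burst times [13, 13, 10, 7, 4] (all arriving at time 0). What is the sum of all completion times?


Since all jobs arrive at t=0, SRPT equals SPT ordering.
SPT order: [4, 7, 10, 13, 13]
Completion times:
  Job 1: p=4, C=4
  Job 2: p=7, C=11
  Job 3: p=10, C=21
  Job 4: p=13, C=34
  Job 5: p=13, C=47
Total completion time = 4 + 11 + 21 + 34 + 47 = 117

117


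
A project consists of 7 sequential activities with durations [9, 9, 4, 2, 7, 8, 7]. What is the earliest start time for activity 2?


Activity 2 starts after activities 1 through 1 complete.
Predecessor durations: [9]
ES = 9 = 9

9


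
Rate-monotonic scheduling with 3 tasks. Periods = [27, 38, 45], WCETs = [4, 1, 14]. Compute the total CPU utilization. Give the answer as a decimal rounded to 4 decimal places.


Compute individual utilizations (exact fractions):
  Task 1: C/T = 4/27 (approx. 0.1481)
  Task 2: C/T = 1/38 (approx. 0.0263)
  Task 3: C/T = 14/45 (approx. 0.3111)
Total utilization U = 4/27 + 1/38 + 14/45 = 2491/5130
Rounded to 4 decimal places: U = 0.4856
RM (Liu & Layland) bound for 3 tasks = 0.779763; compare with U = 2491/5130 (approx. 0.485575)
U <= bound, so schedulable by RM sufficient condition.

0.4856


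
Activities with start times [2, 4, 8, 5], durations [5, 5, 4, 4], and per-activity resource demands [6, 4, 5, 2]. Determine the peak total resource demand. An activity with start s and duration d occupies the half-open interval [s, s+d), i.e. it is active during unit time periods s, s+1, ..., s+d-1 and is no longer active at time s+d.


Each activity i is active on [start_i, start_i + duration_i).
Compute total resource usage per time slot:
  t=0: active resources = [], total = 0
  t=1: active resources = [], total = 0
  t=2: active resources = [6], total = 6
  t=3: active resources = [6], total = 6
  t=4: active resources = [6, 4], total = 10
  t=5: active resources = [6, 4, 2], total = 12
  t=6: active resources = [6, 4, 2], total = 12
  t=7: active resources = [4, 2], total = 6
  t=8: active resources = [4, 5, 2], total = 11
  t=9: active resources = [5], total = 5
  t=10: active resources = [5], total = 5
  t=11: active resources = [5], total = 5
Peak resource demand = 12

12


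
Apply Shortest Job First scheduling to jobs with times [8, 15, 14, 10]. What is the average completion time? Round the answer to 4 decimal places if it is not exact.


SJF order (ascending): [8, 10, 14, 15]
Completion times:
  Job 1: burst=8, C=8
  Job 2: burst=10, C=18
  Job 3: burst=14, C=32
  Job 4: burst=15, C=47
Average completion = 105/4 = 26.25

26.25


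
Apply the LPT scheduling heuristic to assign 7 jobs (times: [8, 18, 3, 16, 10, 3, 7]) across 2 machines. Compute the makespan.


Sort jobs in decreasing order (LPT): [18, 16, 10, 8, 7, 3, 3]
Assign each job to the least loaded machine:
  Machine 1: jobs [18, 8, 7], load = 33
  Machine 2: jobs [16, 10, 3, 3], load = 32
Makespan = max load = 33

33


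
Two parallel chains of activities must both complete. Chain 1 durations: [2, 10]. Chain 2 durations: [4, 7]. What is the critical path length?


Path A total = 2 + 10 = 12
Path B total = 4 + 7 = 11
Critical path = longest path = max(12, 11) = 12

12


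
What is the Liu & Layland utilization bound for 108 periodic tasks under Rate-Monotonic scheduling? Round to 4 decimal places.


Compute 2^(1/108) = 1.0064386691
Subtract 1: 1.0064386691 - 1 = 0.0064386691
Multiply by n: 108 * 0.0064386691 = 0.6953762628
Round to 4 dp: 0.6954

0.6954


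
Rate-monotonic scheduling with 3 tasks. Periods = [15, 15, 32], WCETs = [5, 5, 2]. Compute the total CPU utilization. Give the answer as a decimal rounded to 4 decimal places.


Compute individual utilizations (exact fractions):
  Task 1: C/T = 5/15 = 1/3 (approx. 0.3333)
  Task 2: C/T = 5/15 = 1/3 (approx. 0.3333)
  Task 3: C/T = 2/32 = 1/16 (approx. 0.0625)
Total utilization U = 1/3 + 1/3 + 1/16 = 35/48
Rounded to 4 decimal places: U = 0.7292
RM (Liu & Layland) bound for 3 tasks = 0.779763; compare with U = 35/48 (approx. 0.729167)
U <= bound, so schedulable by RM sufficient condition.

0.7292


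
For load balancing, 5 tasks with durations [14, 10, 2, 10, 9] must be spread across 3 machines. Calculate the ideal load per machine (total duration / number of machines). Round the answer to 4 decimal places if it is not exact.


Total processing time = 14 + 10 + 2 + 10 + 9 = 45
Number of machines = 3
Ideal balanced load = 45 / 3 = 15.0

15.0


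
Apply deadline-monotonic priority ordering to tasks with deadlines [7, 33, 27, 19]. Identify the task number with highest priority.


Sort tasks by relative deadline (ascending):
  Task 1: deadline = 7
  Task 4: deadline = 19
  Task 3: deadline = 27
  Task 2: deadline = 33
Priority order (highest first): [1, 4, 3, 2]
Highest priority task = 1

1


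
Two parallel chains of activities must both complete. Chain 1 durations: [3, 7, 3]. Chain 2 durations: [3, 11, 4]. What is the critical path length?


Path A total = 3 + 7 + 3 = 13
Path B total = 3 + 11 + 4 = 18
Critical path = longest path = max(13, 18) = 18

18


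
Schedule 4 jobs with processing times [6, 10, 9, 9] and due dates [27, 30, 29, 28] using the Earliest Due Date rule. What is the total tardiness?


Sort by due date (EDD order): [(6, 27), (9, 28), (9, 29), (10, 30)]
Compute completion times and tardiness:
  Job 1: p=6, d=27, C=6, tardiness=max(0,6-27)=0
  Job 2: p=9, d=28, C=15, tardiness=max(0,15-28)=0
  Job 3: p=9, d=29, C=24, tardiness=max(0,24-29)=0
  Job 4: p=10, d=30, C=34, tardiness=max(0,34-30)=4
Total tardiness = 4

4


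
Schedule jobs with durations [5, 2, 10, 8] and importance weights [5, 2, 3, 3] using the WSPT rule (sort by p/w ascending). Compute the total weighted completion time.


Compute p/w ratios and sort ascending (WSPT): [(5, 5), (2, 2), (8, 3), (10, 3)]
Compute weighted completion times:
  Job (p=5,w=5): C=5, w*C=5*5=25
  Job (p=2,w=2): C=7, w*C=2*7=14
  Job (p=8,w=3): C=15, w*C=3*15=45
  Job (p=10,w=3): C=25, w*C=3*25=75
Total weighted completion time = 159

159


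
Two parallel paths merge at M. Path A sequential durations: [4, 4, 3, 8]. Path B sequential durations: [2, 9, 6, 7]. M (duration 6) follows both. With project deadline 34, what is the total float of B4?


Forward pass: ES(B4) = sum of predecessors on chain B = 17
EF = ES + duration = 17 + 7 = 24
Backward pass: LF(M) = deadline = 34; LS(M) = 34 - 6 = 28
LF(B4) = LS(M) - sum(successors on chain B) = 28 - 0 = 28
LS = LF - duration = 28 - 7 = 21
Total float = LS - ES = 21 - 17 = 4

4


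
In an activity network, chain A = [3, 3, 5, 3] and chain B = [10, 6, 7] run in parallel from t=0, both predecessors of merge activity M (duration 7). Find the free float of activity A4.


ES(A4) = sum of predecessors on chain A = 11
EF(A4) = ES + duration = 11 + 3 = 14
Successor of A4 is M. ES(M) = max(sum(A), sum(B)) = max(14, 23) = 23
Free float = ES(successor) - EF(current) = 23 - 14 = 9

9


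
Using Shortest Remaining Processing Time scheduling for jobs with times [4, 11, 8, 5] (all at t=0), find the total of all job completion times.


Since all jobs arrive at t=0, SRPT equals SPT ordering.
SPT order: [4, 5, 8, 11]
Completion times:
  Job 1: p=4, C=4
  Job 2: p=5, C=9
  Job 3: p=8, C=17
  Job 4: p=11, C=28
Total completion time = 4 + 9 + 17 + 28 = 58

58


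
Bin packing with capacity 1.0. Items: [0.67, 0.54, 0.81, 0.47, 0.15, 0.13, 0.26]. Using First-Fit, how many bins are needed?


Place items sequentially using First-Fit:
  Item 0.67 -> new Bin 1
  Item 0.54 -> new Bin 2
  Item 0.81 -> new Bin 3
  Item 0.47 -> new Bin 4
  Item 0.15 -> Bin 1 (now 0.82)
  Item 0.13 -> Bin 1 (now 0.95)
  Item 0.26 -> Bin 2 (now 0.8)
Total bins used = 4

4


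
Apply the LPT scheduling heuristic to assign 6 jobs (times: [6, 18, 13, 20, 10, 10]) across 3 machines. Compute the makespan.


Sort jobs in decreasing order (LPT): [20, 18, 13, 10, 10, 6]
Assign each job to the least loaded machine:
  Machine 1: jobs [20, 6], load = 26
  Machine 2: jobs [18, 10], load = 28
  Machine 3: jobs [13, 10], load = 23
Makespan = max load = 28

28


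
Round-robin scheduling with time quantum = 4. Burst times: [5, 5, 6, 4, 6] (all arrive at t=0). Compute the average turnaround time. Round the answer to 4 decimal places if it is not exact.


Time quantum = 4
Execution trace:
  J1 runs 4 units, time = 4
  J2 runs 4 units, time = 8
  J3 runs 4 units, time = 12
  J4 runs 4 units, time = 16
  J5 runs 4 units, time = 20
  J1 runs 1 units, time = 21
  J2 runs 1 units, time = 22
  J3 runs 2 units, time = 24
  J5 runs 2 units, time = 26
Finish times: [21, 22, 24, 16, 26]
Average turnaround = 109/5 = 21.8

21.8


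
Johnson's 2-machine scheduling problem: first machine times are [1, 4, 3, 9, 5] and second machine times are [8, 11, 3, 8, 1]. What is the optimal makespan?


Apply Johnson's rule:
  Group 1 (a <= b): [(1, 1, 8), (3, 3, 3), (2, 4, 11)]
  Group 2 (a > b): [(4, 9, 8), (5, 5, 1)]
Optimal job order: [1, 3, 2, 4, 5]
Schedule:
  Job 1: M1 done at 1, M2 done at 9
  Job 3: M1 done at 4, M2 done at 12
  Job 2: M1 done at 8, M2 done at 23
  Job 4: M1 done at 17, M2 done at 31
  Job 5: M1 done at 22, M2 done at 32
Makespan = 32

32
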